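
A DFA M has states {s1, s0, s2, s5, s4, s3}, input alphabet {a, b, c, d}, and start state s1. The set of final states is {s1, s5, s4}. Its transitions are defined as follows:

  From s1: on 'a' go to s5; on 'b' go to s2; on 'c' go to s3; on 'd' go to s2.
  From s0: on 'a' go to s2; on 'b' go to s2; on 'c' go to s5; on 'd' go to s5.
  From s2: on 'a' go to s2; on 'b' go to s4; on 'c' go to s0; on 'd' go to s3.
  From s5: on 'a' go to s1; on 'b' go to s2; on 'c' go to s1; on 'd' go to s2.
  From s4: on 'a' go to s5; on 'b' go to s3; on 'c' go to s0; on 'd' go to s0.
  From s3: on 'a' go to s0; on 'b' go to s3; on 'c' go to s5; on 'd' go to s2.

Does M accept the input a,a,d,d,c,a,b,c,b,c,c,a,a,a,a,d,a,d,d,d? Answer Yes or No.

Trace: s1 -a-> s5 -a-> s1 -d-> s2 -d-> s3 -c-> s5 -a-> s1 -b-> s2 -c-> s0 -b-> s2 -c-> s0 -c-> s5 -a-> s1 -a-> s5 -a-> s1 -a-> s5 -d-> s2 -a-> s2 -d-> s3 -d-> s2 -d-> s3
End state s3 is not accepting.

No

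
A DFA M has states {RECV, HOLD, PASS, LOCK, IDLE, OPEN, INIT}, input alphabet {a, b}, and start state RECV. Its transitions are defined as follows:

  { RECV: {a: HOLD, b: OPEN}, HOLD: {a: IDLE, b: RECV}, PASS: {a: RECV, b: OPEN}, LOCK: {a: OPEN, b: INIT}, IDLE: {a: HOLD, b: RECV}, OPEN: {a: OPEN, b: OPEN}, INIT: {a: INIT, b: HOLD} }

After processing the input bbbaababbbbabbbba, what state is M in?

OPEN

start at RECV
read 'b': RECV → OPEN
read 'b': OPEN → OPEN
read 'b': OPEN → OPEN
read 'a': OPEN → OPEN
read 'a': OPEN → OPEN
read 'b': OPEN → OPEN
read 'a': OPEN → OPEN
read 'b': OPEN → OPEN
read 'b': OPEN → OPEN
read 'b': OPEN → OPEN
read 'b': OPEN → OPEN
read 'a': OPEN → OPEN
read 'b': OPEN → OPEN
read 'b': OPEN → OPEN
read 'b': OPEN → OPEN
read 'b': OPEN → OPEN
read 'a': OPEN → OPEN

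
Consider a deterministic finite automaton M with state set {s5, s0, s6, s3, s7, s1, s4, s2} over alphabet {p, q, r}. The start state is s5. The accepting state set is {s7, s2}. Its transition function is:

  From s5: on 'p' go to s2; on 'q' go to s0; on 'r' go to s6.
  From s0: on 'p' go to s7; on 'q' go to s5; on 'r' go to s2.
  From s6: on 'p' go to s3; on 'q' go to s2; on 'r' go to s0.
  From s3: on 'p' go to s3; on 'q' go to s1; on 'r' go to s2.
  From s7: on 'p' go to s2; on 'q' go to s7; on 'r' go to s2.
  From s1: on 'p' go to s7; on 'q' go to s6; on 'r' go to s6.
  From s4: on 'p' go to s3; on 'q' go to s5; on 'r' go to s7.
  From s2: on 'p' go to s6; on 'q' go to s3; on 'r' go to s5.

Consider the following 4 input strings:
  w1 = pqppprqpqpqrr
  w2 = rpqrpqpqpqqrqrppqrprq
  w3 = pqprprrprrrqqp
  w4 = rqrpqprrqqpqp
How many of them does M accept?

w1:
  start at s5
  read 'p': s5 → s2
  read 'q': s2 → s3
  read 'p': s3 → s3
  read 'p': s3 → s3
  read 'p': s3 → s3
  read 'r': s3 → s2
  read 'q': s2 → s3
  read 'p': s3 → s3
  read 'q': s3 → s1
  read 'p': s1 → s7
  read 'q': s7 → s7
  read 'r': s7 → s2
  read 'r': s2 → s5
  end s5, rejected
w2:
  start at s5
  read 'r': s5 → s6
  read 'p': s6 → s3
  read 'q': s3 → s1
  read 'r': s1 → s6
  read 'p': s6 → s3
  read 'q': s3 → s1
  read 'p': s1 → s7
  read 'q': s7 → s7
  read 'p': s7 → s2
  read 'q': s2 → s3
  read 'q': s3 → s1
  read 'r': s1 → s6
  read 'q': s6 → s2
  read 'r': s2 → s5
  read 'p': s5 → s2
  read 'p': s2 → s6
  read 'q': s6 → s2
  read 'r': s2 → s5
  read 'p': s5 → s2
  read 'r': s2 → s5
  read 'q': s5 → s0
  end s0, rejected
w3:
  start at s5
  read 'p': s5 → s2
  read 'q': s2 → s3
  read 'p': s3 → s3
  read 'r': s3 → s2
  read 'p': s2 → s6
  read 'r': s6 → s0
  read 'r': s0 → s2
  read 'p': s2 → s6
  read 'r': s6 → s0
  read 'r': s0 → s2
  read 'r': s2 → s5
  read 'q': s5 → s0
  read 'q': s0 → s5
  read 'p': s5 → s2
  end s2, accepted
w4:
  start at s5
  read 'r': s5 → s6
  read 'q': s6 → s2
  read 'r': s2 → s5
  read 'p': s5 → s2
  read 'q': s2 → s3
  read 'p': s3 → s3
  read 'r': s3 → s2
  read 'r': s2 → s5
  read 'q': s5 → s0
  read 'q': s0 → s5
  read 'p': s5 → s2
  read 'q': s2 → s3
  read 'p': s3 → s3
  end s3, rejected

1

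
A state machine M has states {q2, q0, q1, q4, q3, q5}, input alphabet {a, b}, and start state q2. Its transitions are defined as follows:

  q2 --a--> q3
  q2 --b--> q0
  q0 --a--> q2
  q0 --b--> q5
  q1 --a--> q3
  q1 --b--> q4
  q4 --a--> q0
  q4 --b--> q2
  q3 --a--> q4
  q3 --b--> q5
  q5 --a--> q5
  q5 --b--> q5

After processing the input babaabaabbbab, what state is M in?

q2 → q0 → q2 → q0 → q2 → q3 → q5 → q5 → q5 → q5 → q5 → q5 → q5 → q5

q5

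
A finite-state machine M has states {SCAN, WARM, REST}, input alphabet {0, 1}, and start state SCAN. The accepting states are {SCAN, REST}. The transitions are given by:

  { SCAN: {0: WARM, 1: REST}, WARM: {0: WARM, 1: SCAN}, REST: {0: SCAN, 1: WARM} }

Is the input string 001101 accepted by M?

Yes

Trace: SCAN -0-> WARM -0-> WARM -1-> SCAN -1-> REST -0-> SCAN -1-> REST
End state REST is accepting.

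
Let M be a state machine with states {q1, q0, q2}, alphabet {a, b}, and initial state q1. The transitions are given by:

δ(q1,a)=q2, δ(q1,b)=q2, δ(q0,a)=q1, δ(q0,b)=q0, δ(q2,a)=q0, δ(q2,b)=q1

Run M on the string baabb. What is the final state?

q1 → q2 → q0 → q1 → q2 → q1

q1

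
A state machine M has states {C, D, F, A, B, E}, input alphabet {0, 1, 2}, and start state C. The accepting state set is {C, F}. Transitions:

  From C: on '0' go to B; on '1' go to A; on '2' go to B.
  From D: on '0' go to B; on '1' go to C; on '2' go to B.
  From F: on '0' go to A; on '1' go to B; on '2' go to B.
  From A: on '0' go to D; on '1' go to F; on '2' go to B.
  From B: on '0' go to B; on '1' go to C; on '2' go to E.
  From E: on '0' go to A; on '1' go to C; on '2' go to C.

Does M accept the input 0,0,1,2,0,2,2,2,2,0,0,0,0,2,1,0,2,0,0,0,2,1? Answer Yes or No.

Trace: C -0-> B -0-> B -1-> C -2-> B -0-> B -2-> E -2-> C -2-> B -2-> E -0-> A -0-> D -0-> B -0-> B -2-> E -1-> C -0-> B -2-> E -0-> A -0-> D -0-> B -2-> E -1-> C
End state C is accepting.

Yes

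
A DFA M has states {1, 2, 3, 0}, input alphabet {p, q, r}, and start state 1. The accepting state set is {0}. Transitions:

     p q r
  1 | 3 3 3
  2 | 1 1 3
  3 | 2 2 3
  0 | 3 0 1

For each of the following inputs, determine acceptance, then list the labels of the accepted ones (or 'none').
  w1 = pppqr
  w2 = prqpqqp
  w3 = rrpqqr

w1:
  start at 1
  read 'p': 1 → 3
  read 'p': 3 → 2
  read 'p': 2 → 1
  read 'q': 1 → 3
  read 'r': 3 → 3
  end 3, rejected
w2:
  start at 1
  read 'p': 1 → 3
  read 'r': 3 → 3
  read 'q': 3 → 2
  read 'p': 2 → 1
  read 'q': 1 → 3
  read 'q': 3 → 2
  read 'p': 2 → 1
  end 1, rejected
w3:
  start at 1
  read 'r': 1 → 3
  read 'r': 3 → 3
  read 'p': 3 → 2
  read 'q': 2 → 1
  read 'q': 1 → 3
  read 'r': 3 → 3
  end 3, rejected

none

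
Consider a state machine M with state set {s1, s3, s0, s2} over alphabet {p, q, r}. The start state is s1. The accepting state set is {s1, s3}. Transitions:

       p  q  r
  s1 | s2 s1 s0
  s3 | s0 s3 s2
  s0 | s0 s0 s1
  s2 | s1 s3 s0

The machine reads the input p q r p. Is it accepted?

s1 → s2 → s3 → s2 → s1
End state s1 is accepting.

Yes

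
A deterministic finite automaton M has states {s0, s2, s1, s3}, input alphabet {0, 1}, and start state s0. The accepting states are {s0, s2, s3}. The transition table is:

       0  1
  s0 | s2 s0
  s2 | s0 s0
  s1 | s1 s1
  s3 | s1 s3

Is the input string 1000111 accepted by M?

start at s0
read '1': s0 → s0
read '0': s0 → s2
read '0': s2 → s0
read '0': s0 → s2
read '1': s2 → s0
read '1': s0 → s0
read '1': s0 → s0
End state s0 is accepting.

Yes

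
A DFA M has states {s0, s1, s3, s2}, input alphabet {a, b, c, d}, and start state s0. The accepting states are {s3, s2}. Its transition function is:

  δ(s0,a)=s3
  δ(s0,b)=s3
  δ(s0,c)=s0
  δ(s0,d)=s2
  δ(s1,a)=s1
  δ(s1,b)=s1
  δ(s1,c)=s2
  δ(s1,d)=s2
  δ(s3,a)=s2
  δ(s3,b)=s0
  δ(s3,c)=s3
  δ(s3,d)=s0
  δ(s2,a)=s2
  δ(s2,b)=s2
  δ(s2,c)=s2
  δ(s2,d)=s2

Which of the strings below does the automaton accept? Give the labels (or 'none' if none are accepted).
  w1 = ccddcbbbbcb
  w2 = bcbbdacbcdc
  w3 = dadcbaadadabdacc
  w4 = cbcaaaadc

w1, w2, w3, w4

w1: Trace: s0 -c-> s0 -c-> s0 -d-> s2 -d-> s2 -c-> s2 -b-> s2 -b-> s2 -b-> s2 -b-> s2 -c-> s2 -b-> s2  → end s2, accepted
w2: Trace: s0 -b-> s3 -c-> s3 -b-> s0 -b-> s3 -d-> s0 -a-> s3 -c-> s3 -b-> s0 -c-> s0 -d-> s2 -c-> s2  → end s2, accepted
w3: Trace: s0 -d-> s2 -a-> s2 -d-> s2 -c-> s2 -b-> s2 -a-> s2 -a-> s2 -d-> s2 -a-> s2 -d-> s2 -a-> s2 -b-> s2 -d-> s2 -a-> s2 -c-> s2 -c-> s2  → end s2, accepted
w4: Trace: s0 -c-> s0 -b-> s3 -c-> s3 -a-> s2 -a-> s2 -a-> s2 -a-> s2 -d-> s2 -c-> s2  → end s2, accepted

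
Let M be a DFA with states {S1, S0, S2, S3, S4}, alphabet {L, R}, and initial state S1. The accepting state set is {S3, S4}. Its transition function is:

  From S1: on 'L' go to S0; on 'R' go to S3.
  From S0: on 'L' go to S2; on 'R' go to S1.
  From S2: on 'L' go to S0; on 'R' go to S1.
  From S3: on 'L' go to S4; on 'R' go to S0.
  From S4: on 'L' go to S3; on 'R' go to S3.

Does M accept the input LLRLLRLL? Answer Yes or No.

Trace: S1 -L-> S0 -L-> S2 -R-> S1 -L-> S0 -L-> S2 -R-> S1 -L-> S0 -L-> S2
End state S2 is not accepting.

No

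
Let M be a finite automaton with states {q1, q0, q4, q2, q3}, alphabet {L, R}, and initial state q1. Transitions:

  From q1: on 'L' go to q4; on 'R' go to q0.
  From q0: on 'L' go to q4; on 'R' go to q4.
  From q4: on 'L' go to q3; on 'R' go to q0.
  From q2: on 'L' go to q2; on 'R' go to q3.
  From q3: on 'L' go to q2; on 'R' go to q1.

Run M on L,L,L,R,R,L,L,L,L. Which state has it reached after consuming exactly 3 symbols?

q2

Trace: q1 -L-> q4 -L-> q3 -L-> q2
After 3 symbols: q2.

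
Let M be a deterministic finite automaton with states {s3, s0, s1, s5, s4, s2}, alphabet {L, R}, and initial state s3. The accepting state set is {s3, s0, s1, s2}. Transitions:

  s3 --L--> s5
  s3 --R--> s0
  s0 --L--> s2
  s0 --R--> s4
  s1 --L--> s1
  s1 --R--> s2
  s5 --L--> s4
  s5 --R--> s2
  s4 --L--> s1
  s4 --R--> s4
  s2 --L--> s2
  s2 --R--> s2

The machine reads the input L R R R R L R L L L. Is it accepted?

Yes

s3 → s5 → s2 → s2 → s2 → s2 → s2 → s2 → s2 → s2 → s2
End state s2 is accepting.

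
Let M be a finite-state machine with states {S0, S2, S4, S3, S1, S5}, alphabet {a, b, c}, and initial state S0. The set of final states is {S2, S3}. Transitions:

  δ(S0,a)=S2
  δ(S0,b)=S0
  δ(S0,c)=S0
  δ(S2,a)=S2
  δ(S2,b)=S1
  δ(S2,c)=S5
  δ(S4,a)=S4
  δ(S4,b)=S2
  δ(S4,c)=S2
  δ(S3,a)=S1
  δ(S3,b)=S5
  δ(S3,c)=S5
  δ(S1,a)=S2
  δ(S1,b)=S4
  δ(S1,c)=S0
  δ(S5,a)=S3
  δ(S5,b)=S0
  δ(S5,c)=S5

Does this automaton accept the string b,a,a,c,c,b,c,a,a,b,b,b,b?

No

start at S0
read 'b': S0 → S0
read 'a': S0 → S2
read 'a': S2 → S2
read 'c': S2 → S5
read 'c': S5 → S5
read 'b': S5 → S0
read 'c': S0 → S0
read 'a': S0 → S2
read 'a': S2 → S2
read 'b': S2 → S1
read 'b': S1 → S4
read 'b': S4 → S2
read 'b': S2 → S1
End state S1 is not accepting.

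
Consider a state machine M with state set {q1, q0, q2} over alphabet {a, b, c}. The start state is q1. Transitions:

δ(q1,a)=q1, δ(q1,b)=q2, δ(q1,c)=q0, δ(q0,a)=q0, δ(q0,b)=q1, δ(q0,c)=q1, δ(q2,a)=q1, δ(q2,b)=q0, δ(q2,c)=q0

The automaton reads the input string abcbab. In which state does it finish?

Trace: q1 -a-> q1 -b-> q2 -c-> q0 -b-> q1 -a-> q1 -b-> q2

q2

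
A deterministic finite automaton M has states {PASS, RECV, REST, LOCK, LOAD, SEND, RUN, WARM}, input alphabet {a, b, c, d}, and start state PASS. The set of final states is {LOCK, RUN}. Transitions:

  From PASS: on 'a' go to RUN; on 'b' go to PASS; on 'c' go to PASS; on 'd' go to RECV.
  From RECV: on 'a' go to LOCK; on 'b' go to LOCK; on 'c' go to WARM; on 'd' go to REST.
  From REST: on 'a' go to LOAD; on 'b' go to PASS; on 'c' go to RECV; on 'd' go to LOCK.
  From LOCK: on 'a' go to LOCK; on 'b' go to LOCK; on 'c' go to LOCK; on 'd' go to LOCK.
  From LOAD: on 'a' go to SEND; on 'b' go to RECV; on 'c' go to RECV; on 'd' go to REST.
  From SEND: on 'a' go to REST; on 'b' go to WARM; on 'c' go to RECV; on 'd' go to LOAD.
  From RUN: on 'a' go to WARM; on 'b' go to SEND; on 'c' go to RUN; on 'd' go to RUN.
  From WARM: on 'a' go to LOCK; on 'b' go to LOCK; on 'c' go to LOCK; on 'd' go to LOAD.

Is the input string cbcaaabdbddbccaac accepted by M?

Trace: PASS -c-> PASS -b-> PASS -c-> PASS -a-> RUN -a-> WARM -a-> LOCK -b-> LOCK -d-> LOCK -b-> LOCK -d-> LOCK -d-> LOCK -b-> LOCK -c-> LOCK -c-> LOCK -a-> LOCK -a-> LOCK -c-> LOCK
End state LOCK is accepting.

Yes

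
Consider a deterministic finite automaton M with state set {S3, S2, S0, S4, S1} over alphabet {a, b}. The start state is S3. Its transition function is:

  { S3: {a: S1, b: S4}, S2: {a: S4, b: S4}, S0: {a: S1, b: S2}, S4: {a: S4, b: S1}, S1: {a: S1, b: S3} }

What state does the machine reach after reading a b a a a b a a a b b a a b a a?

Trace: S3 -a-> S1 -b-> S3 -a-> S1 -a-> S1 -a-> S1 -b-> S3 -a-> S1 -a-> S1 -a-> S1 -b-> S3 -b-> S4 -a-> S4 -a-> S4 -b-> S1 -a-> S1 -a-> S1

S1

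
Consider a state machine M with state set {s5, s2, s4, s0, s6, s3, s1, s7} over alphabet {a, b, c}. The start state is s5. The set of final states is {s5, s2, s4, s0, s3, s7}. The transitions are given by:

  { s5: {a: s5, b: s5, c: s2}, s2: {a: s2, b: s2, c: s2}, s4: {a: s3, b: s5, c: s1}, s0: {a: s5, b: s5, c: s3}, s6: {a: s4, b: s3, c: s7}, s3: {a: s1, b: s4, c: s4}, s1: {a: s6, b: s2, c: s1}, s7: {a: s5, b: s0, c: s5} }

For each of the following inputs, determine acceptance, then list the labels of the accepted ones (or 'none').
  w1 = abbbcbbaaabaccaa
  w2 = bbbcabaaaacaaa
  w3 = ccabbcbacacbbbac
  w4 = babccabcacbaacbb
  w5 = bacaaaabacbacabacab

w1: s5 → s5 → s5 → s5 → s5 → s2 → s2 → s2 → s2 → s2 → s2 → s2 → s2 → s2 → s2 → s2 → s2  → end s2, accepted
w2: s5 → s5 → s5 → s5 → s2 → s2 → s2 → s2 → s2 → s2 → s2 → s2 → s2 → s2 → s2  → end s2, accepted
w3: s5 → s2 → s2 → s2 → s2 → s2 → s2 → s2 → s2 → s2 → s2 → s2 → s2 → s2 → s2 → s2 → s2  → end s2, accepted
w4: s5 → s5 → s5 → s5 → s2 → s2 → s2 → s2 → s2 → s2 → s2 → s2 → s2 → s2 → s2 → s2 → s2  → end s2, accepted
w5: s5 → s5 → s5 → s2 → s2 → s2 → s2 → s2 → s2 → s2 → s2 → s2 → s2 → s2 → s2 → s2 → s2 → s2 → s2 → s2  → end s2, accepted

w1, w2, w3, w4, w5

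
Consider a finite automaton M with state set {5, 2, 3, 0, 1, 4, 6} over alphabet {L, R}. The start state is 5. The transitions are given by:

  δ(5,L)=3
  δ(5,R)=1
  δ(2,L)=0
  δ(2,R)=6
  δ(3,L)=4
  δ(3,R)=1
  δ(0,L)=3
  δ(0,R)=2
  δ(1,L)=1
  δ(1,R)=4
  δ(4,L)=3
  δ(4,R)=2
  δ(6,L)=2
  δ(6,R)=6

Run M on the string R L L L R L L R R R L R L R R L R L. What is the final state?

start at 5
read 'R': 5 → 1
read 'L': 1 → 1
read 'L': 1 → 1
read 'L': 1 → 1
read 'R': 1 → 4
read 'L': 4 → 3
read 'L': 3 → 4
read 'R': 4 → 2
read 'R': 2 → 6
read 'R': 6 → 6
read 'L': 6 → 2
read 'R': 2 → 6
read 'L': 6 → 2
read 'R': 2 → 6
read 'R': 6 → 6
read 'L': 6 → 2
read 'R': 2 → 6
read 'L': 6 → 2

2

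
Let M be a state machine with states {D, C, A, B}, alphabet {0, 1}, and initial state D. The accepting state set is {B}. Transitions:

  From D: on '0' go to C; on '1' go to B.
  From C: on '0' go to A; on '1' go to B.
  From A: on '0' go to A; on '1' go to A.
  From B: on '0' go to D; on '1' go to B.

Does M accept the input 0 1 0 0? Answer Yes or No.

start at D
read '0': D → C
read '1': C → B
read '0': B → D
read '0': D → C
End state C is not accepting.

No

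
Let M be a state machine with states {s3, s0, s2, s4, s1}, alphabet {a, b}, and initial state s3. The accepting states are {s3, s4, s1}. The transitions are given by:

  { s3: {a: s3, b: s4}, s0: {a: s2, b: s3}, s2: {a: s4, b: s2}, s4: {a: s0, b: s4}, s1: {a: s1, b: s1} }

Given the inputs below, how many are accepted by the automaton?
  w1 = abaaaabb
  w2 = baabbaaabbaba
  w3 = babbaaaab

w1: s3 → s3 → s4 → s0 → s2 → s4 → s0 → s3 → s4  → end s4, accepted
w2: s3 → s4 → s0 → s2 → s2 → s2 → s4 → s0 → s2 → s2 → s2 → s4 → s4 → s0  → end s0, rejected
w3: s3 → s4 → s0 → s3 → s4 → s0 → s2 → s4 → s0 → s3  → end s3, accepted

2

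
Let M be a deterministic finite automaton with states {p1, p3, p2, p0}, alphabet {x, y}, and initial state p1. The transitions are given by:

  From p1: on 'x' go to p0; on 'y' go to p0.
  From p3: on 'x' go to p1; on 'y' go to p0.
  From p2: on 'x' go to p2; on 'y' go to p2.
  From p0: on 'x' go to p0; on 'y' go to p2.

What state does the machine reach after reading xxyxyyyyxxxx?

start at p1
read 'x': p1 → p0
read 'x': p0 → p0
read 'y': p0 → p2
read 'x': p2 → p2
read 'y': p2 → p2
read 'y': p2 → p2
read 'y': p2 → p2
read 'y': p2 → p2
read 'x': p2 → p2
read 'x': p2 → p2
read 'x': p2 → p2
read 'x': p2 → p2

p2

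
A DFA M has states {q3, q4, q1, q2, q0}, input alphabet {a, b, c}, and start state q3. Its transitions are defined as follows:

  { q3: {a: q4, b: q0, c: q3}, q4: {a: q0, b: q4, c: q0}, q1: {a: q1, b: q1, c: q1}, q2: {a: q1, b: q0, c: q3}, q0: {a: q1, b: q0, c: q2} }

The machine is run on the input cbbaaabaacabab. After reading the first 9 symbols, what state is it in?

Trace: q3 -c-> q3 -b-> q0 -b-> q0 -a-> q1 -a-> q1 -a-> q1 -b-> q1 -a-> q1 -a-> q1
After 9 symbols: q1.

q1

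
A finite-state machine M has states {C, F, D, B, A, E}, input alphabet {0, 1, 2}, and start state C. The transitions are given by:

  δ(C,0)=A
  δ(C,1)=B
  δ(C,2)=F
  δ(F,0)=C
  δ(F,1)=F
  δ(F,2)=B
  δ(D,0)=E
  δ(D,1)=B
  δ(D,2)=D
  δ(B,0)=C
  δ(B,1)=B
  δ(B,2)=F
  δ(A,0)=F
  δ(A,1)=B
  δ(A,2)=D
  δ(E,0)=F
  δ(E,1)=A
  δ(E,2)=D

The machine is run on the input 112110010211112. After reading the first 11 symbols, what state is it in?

Trace: C -1-> B -1-> B -2-> F -1-> F -1-> F -0-> C -0-> A -1-> B -0-> C -2-> F -1-> F
After 11 symbols: F.

F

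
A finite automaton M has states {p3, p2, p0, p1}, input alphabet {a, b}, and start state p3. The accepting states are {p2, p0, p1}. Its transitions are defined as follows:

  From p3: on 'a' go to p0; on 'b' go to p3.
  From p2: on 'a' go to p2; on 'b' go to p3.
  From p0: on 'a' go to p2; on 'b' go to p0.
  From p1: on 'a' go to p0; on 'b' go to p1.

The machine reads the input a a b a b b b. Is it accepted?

Trace: p3 -a-> p0 -a-> p2 -b-> p3 -a-> p0 -b-> p0 -b-> p0 -b-> p0
End state p0 is accepting.

Yes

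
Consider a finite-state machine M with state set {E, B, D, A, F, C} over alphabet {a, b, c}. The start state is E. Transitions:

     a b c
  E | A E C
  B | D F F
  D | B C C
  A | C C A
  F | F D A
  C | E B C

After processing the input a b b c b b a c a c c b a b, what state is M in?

E → A → C → B → F → D → C → E → C → E → C → C → B → D → C

C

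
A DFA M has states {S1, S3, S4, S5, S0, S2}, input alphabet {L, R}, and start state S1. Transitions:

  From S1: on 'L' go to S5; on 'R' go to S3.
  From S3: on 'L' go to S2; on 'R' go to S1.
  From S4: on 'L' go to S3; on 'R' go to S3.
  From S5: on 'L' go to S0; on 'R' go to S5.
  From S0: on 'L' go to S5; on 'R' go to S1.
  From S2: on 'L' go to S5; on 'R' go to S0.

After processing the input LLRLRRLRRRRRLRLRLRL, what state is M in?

start at S1
read 'L': S1 → S5
read 'L': S5 → S0
read 'R': S0 → S1
read 'L': S1 → S5
read 'R': S5 → S5
read 'R': S5 → S5
read 'L': S5 → S0
read 'R': S0 → S1
read 'R': S1 → S3
read 'R': S3 → S1
read 'R': S1 → S3
read 'R': S3 → S1
read 'L': S1 → S5
read 'R': S5 → S5
read 'L': S5 → S0
read 'R': S0 → S1
read 'L': S1 → S5
read 'R': S5 → S5
read 'L': S5 → S0

S0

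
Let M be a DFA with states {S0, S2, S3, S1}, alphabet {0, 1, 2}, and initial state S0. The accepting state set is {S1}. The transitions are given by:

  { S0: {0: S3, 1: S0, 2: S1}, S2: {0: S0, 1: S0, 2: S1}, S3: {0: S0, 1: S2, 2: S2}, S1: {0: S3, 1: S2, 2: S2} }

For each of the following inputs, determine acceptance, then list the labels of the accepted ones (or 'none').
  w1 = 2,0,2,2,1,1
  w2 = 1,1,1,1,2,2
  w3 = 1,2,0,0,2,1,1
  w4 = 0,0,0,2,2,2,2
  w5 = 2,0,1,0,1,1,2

w4, w5

w1: S0 → S1 → S3 → S2 → S1 → S2 → S0  → end S0, rejected
w2: S0 → S0 → S0 → S0 → S0 → S1 → S2  → end S2, rejected
w3: S0 → S0 → S1 → S3 → S0 → S1 → S2 → S0  → end S0, rejected
w4: S0 → S3 → S0 → S3 → S2 → S1 → S2 → S1  → end S1, accepted
w5: S0 → S1 → S3 → S2 → S0 → S0 → S0 → S1  → end S1, accepted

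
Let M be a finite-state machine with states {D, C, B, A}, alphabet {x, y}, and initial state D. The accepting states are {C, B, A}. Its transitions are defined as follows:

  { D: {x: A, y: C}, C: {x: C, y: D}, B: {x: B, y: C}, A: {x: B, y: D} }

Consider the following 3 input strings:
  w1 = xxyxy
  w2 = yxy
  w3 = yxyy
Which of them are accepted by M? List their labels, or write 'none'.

w1: D → A → B → C → C → D  → end D, rejected
w2: D → C → C → D  → end D, rejected
w3: D → C → C → D → C  → end C, accepted

w3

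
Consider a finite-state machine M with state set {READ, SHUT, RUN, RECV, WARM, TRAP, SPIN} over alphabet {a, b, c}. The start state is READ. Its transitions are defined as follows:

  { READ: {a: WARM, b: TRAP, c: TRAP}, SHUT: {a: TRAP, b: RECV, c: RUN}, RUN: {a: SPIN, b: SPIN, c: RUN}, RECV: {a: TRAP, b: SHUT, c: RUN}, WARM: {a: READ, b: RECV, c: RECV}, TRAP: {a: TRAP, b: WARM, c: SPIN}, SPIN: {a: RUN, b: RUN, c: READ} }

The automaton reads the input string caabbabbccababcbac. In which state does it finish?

RUN

start at READ
read 'c': READ → TRAP
read 'a': TRAP → TRAP
read 'a': TRAP → TRAP
read 'b': TRAP → WARM
read 'b': WARM → RECV
read 'a': RECV → TRAP
read 'b': TRAP → WARM
read 'b': WARM → RECV
read 'c': RECV → RUN
read 'c': RUN → RUN
read 'a': RUN → SPIN
read 'b': SPIN → RUN
read 'a': RUN → SPIN
read 'b': SPIN → RUN
read 'c': RUN → RUN
read 'b': RUN → SPIN
read 'a': SPIN → RUN
read 'c': RUN → RUN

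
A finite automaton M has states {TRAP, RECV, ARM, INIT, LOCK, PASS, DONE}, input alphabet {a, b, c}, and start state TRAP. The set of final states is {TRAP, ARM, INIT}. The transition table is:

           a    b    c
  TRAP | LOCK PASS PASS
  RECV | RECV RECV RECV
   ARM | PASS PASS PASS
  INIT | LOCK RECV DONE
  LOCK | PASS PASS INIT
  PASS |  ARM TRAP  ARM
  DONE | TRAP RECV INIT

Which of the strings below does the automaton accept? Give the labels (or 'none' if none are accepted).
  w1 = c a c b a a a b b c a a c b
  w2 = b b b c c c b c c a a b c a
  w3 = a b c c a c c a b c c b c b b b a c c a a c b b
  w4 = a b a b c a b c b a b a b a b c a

w1:
  start at TRAP
  read 'c': TRAP → PASS
  read 'a': PASS → ARM
  read 'c': ARM → PASS
  read 'b': PASS → TRAP
  read 'a': TRAP → LOCK
  read 'a': LOCK → PASS
  read 'a': PASS → ARM
  read 'b': ARM → PASS
  read 'b': PASS → TRAP
  read 'c': TRAP → PASS
  read 'a': PASS → ARM
  read 'a': ARM → PASS
  read 'c': PASS → ARM
  read 'b': ARM → PASS
  end PASS, rejected
w2:
  start at TRAP
  read 'b': TRAP → PASS
  read 'b': PASS → TRAP
  read 'b': TRAP → PASS
  read 'c': PASS → ARM
  read 'c': ARM → PASS
  read 'c': PASS → ARM
  read 'b': ARM → PASS
  read 'c': PASS → ARM
  read 'c': ARM → PASS
  read 'a': PASS → ARM
  read 'a': ARM → PASS
  read 'b': PASS → TRAP
  read 'c': TRAP → PASS
  read 'a': PASS → ARM
  end ARM, accepted
w3:
  start at TRAP
  read 'a': TRAP → LOCK
  read 'b': LOCK → PASS
  read 'c': PASS → ARM
  read 'c': ARM → PASS
  read 'a': PASS → ARM
  read 'c': ARM → PASS
  read 'c': PASS → ARM
  read 'a': ARM → PASS
  read 'b': PASS → TRAP
  read 'c': TRAP → PASS
  read 'c': PASS → ARM
  read 'b': ARM → PASS
  read 'c': PASS → ARM
  read 'b': ARM → PASS
  read 'b': PASS → TRAP
  read 'b': TRAP → PASS
  read 'a': PASS → ARM
  read 'c': ARM → PASS
  read 'c': PASS → ARM
  read 'a': ARM → PASS
  read 'a': PASS → ARM
  read 'c': ARM → PASS
  read 'b': PASS → TRAP
  read 'b': TRAP → PASS
  end PASS, rejected
w4:
  start at TRAP
  read 'a': TRAP → LOCK
  read 'b': LOCK → PASS
  read 'a': PASS → ARM
  read 'b': ARM → PASS
  read 'c': PASS → ARM
  read 'a': ARM → PASS
  read 'b': PASS → TRAP
  read 'c': TRAP → PASS
  read 'b': PASS → TRAP
  read 'a': TRAP → LOCK
  read 'b': LOCK → PASS
  read 'a': PASS → ARM
  read 'b': ARM → PASS
  read 'a': PASS → ARM
  read 'b': ARM → PASS
  read 'c': PASS → ARM
  read 'a': ARM → PASS
  end PASS, rejected

w2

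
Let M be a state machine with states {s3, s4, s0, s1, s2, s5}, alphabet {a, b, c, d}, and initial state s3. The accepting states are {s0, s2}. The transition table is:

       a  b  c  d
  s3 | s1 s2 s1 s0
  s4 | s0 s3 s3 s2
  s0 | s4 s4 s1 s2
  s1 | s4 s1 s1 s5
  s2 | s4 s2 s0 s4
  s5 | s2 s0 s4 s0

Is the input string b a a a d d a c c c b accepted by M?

s3 → s2 → s4 → s0 → s4 → s2 → s4 → s0 → s1 → s1 → s1 → s1
End state s1 is not accepting.

No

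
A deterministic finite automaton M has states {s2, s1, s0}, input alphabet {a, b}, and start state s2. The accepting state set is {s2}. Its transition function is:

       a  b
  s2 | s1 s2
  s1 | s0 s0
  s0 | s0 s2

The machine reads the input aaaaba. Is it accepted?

No

s2 → s1 → s0 → s0 → s0 → s2 → s1
End state s1 is not accepting.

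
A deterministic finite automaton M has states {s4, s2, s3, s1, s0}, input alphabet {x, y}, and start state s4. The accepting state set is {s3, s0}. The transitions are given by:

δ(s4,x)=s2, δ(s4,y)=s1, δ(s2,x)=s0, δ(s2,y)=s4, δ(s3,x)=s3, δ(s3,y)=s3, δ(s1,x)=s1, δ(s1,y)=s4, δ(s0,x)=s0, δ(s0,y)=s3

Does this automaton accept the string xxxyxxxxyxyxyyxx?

Yes

s4 → s2 → s0 → s0 → s3 → s3 → s3 → s3 → s3 → s3 → s3 → s3 → s3 → s3 → s3 → s3 → s3
End state s3 is accepting.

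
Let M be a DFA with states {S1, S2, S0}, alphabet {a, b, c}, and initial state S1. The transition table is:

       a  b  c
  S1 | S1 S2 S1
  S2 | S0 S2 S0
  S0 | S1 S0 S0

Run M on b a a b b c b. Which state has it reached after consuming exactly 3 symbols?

S1

Trace: S1 -b-> S2 -a-> S0 -a-> S1
After 3 symbols: S1.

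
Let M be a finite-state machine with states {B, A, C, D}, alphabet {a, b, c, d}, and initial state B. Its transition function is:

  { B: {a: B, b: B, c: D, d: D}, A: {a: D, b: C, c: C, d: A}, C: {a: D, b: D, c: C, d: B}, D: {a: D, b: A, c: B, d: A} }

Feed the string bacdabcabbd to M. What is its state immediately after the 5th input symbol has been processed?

Trace: B -b-> B -a-> B -c-> D -d-> A -a-> D
After 5 symbols: D.

D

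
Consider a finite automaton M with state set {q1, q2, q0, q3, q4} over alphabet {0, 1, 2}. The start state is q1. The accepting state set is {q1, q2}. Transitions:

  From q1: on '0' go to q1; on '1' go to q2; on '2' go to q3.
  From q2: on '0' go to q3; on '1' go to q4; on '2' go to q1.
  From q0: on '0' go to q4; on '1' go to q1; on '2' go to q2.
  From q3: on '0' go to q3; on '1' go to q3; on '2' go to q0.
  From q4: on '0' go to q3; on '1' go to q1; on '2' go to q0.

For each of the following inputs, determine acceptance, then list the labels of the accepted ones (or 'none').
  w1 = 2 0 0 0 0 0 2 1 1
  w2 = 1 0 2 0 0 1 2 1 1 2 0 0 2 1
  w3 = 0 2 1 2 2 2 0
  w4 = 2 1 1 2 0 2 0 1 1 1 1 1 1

w1:
  start at q1
  read '2': q1 → q3
  read '0': q3 → q3
  read '0': q3 → q3
  read '0': q3 → q3
  read '0': q3 → q3
  read '0': q3 → q3
  read '2': q3 → q0
  read '1': q0 → q1
  read '1': q1 → q2
  end q2, accepted
w2:
  start at q1
  read '1': q1 → q2
  read '0': q2 → q3
  read '2': q3 → q0
  read '0': q0 → q4
  read '0': q4 → q3
  read '1': q3 → q3
  read '2': q3 → q0
  read '1': q0 → q1
  read '1': q1 → q2
  read '2': q2 → q1
  read '0': q1 → q1
  read '0': q1 → q1
  read '2': q1 → q3
  read '1': q3 → q3
  end q3, rejected
w3:
  start at q1
  read '0': q1 → q1
  read '2': q1 → q3
  read '1': q3 → q3
  read '2': q3 → q0
  read '2': q0 → q2
  read '2': q2 → q1
  read '0': q1 → q1
  end q1, accepted
w4:
  start at q1
  read '2': q1 → q3
  read '1': q3 → q3
  read '1': q3 → q3
  read '2': q3 → q0
  read '0': q0 → q4
  read '2': q4 → q0
  read '0': q0 → q4
  read '1': q4 → q1
  read '1': q1 → q2
  read '1': q2 → q4
  read '1': q4 → q1
  read '1': q1 → q2
  read '1': q2 → q4
  end q4, rejected

w1, w3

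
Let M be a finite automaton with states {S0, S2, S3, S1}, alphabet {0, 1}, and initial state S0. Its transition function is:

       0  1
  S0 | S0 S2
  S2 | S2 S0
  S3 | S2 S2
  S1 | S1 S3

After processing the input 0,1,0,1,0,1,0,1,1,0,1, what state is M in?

S0

S0 → S0 → S2 → S2 → S0 → S0 → S2 → S2 → S0 → S2 → S2 → S0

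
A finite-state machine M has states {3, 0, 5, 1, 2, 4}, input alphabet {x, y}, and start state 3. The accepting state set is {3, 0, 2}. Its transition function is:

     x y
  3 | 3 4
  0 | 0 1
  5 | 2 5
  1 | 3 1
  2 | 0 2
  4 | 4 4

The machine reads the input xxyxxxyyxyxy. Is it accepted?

Trace: 3 -x-> 3 -x-> 3 -y-> 4 -x-> 4 -x-> 4 -x-> 4 -y-> 4 -y-> 4 -x-> 4 -y-> 4 -x-> 4 -y-> 4
End state 4 is not accepting.

No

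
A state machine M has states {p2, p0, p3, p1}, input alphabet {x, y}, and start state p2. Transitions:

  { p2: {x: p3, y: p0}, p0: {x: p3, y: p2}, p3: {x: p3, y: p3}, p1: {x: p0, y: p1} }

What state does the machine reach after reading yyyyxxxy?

p3

start at p2
read 'y': p2 → p0
read 'y': p0 → p2
read 'y': p2 → p0
read 'y': p0 → p2
read 'x': p2 → p3
read 'x': p3 → p3
read 'x': p3 → p3
read 'y': p3 → p3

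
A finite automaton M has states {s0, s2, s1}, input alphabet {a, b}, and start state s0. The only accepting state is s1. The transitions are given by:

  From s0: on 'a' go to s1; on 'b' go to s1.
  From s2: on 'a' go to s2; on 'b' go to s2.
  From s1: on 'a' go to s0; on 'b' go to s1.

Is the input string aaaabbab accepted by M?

Trace: s0 -a-> s1 -a-> s0 -a-> s1 -a-> s0 -b-> s1 -b-> s1 -a-> s0 -b-> s1
End state s1 is accepting.

Yes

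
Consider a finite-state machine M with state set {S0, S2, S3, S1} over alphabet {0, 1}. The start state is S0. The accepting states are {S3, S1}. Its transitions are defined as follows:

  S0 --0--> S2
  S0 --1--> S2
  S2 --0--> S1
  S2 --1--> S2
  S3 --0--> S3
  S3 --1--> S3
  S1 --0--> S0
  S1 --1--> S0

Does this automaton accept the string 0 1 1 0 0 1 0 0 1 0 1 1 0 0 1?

No

S0 → S2 → S2 → S2 → S1 → S0 → S2 → S1 → S0 → S2 → S1 → S0 → S2 → S1 → S0 → S2
End state S2 is not accepting.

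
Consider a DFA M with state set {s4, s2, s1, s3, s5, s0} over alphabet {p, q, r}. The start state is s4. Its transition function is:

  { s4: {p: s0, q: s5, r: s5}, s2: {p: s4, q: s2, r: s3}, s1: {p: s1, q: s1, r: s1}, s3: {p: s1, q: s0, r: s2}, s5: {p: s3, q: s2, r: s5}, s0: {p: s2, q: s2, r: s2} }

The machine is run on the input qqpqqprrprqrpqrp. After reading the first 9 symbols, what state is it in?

Trace: s4 -q-> s5 -q-> s2 -p-> s4 -q-> s5 -q-> s2 -p-> s4 -r-> s5 -r-> s5 -p-> s3
After 9 symbols: s3.

s3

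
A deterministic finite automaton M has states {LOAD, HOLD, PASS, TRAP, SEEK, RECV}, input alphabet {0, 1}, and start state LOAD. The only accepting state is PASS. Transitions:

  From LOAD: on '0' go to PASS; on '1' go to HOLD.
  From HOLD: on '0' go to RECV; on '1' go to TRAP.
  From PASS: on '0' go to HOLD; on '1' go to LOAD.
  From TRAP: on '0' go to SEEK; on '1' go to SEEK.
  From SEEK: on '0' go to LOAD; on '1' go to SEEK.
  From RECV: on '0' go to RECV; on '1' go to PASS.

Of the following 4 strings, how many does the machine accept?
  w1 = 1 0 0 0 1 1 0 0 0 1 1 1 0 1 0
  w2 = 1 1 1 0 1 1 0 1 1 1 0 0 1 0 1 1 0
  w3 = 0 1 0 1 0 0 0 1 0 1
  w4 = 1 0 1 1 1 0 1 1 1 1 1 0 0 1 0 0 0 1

1

w1:
  start at LOAD
  read '1': LOAD → HOLD
  read '0': HOLD → RECV
  read '0': RECV → RECV
  read '0': RECV → RECV
  read '1': RECV → PASS
  read '1': PASS → LOAD
  read '0': LOAD → PASS
  read '0': PASS → HOLD
  read '0': HOLD → RECV
  read '1': RECV → PASS
  read '1': PASS → LOAD
  read '1': LOAD → HOLD
  read '0': HOLD → RECV
  read '1': RECV → PASS
  read '0': PASS → HOLD
  end HOLD, rejected
w2:
  start at LOAD
  read '1': LOAD → HOLD
  read '1': HOLD → TRAP
  read '1': TRAP → SEEK
  read '0': SEEK → LOAD
  read '1': LOAD → HOLD
  read '1': HOLD → TRAP
  read '0': TRAP → SEEK
  read '1': SEEK → SEEK
  read '1': SEEK → SEEK
  read '1': SEEK → SEEK
  read '0': SEEK → LOAD
  read '0': LOAD → PASS
  read '1': PASS → LOAD
  read '0': LOAD → PASS
  read '1': PASS → LOAD
  read '1': LOAD → HOLD
  read '0': HOLD → RECV
  end RECV, rejected
w3:
  start at LOAD
  read '0': LOAD → PASS
  read '1': PASS → LOAD
  read '0': LOAD → PASS
  read '1': PASS → LOAD
  read '0': LOAD → PASS
  read '0': PASS → HOLD
  read '0': HOLD → RECV
  read '1': RECV → PASS
  read '0': PASS → HOLD
  read '1': HOLD → TRAP
  end TRAP, rejected
w4:
  start at LOAD
  read '1': LOAD → HOLD
  read '0': HOLD → RECV
  read '1': RECV → PASS
  read '1': PASS → LOAD
  read '1': LOAD → HOLD
  read '0': HOLD → RECV
  read '1': RECV → PASS
  read '1': PASS → LOAD
  read '1': LOAD → HOLD
  read '1': HOLD → TRAP
  read '1': TRAP → SEEK
  read '0': SEEK → LOAD
  read '0': LOAD → PASS
  read '1': PASS → LOAD
  read '0': LOAD → PASS
  read '0': PASS → HOLD
  read '0': HOLD → RECV
  read '1': RECV → PASS
  end PASS, accepted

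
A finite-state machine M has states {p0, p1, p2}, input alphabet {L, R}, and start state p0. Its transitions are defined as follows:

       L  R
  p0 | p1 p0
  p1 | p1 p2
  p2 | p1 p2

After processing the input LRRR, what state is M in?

p2

start at p0
read 'L': p0 → p1
read 'R': p1 → p2
read 'R': p2 → p2
read 'R': p2 → p2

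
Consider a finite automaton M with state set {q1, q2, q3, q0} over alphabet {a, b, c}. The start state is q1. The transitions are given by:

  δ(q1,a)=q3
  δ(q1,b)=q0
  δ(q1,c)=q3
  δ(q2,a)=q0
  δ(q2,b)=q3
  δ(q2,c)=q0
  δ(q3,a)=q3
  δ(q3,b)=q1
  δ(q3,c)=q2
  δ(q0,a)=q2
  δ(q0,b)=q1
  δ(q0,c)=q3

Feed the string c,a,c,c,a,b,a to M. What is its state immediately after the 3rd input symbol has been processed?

q2

Trace: q1 -c-> q3 -a-> q3 -c-> q2
After 3 symbols: q2.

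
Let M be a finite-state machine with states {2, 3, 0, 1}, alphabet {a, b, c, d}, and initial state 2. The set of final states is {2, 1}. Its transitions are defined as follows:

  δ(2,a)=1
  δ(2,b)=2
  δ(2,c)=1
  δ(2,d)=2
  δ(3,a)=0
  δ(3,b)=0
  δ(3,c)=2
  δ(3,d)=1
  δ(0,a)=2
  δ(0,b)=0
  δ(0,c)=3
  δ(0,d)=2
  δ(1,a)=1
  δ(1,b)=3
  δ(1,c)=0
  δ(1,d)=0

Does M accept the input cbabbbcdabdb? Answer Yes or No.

No

2 → 1 → 3 → 0 → 0 → 0 → 0 → 3 → 1 → 1 → 3 → 1 → 3
End state 3 is not accepting.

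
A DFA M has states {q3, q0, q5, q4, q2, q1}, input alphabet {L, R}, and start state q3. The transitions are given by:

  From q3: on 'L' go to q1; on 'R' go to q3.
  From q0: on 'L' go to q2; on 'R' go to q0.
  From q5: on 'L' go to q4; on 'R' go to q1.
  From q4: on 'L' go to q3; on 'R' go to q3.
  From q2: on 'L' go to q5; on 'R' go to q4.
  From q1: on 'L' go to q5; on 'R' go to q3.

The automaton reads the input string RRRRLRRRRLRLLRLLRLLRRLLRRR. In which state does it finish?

q3

Trace: q3 -R-> q3 -R-> q3 -R-> q3 -R-> q3 -L-> q1 -R-> q3 -R-> q3 -R-> q3 -R-> q3 -L-> q1 -R-> q3 -L-> q1 -L-> q5 -R-> q1 -L-> q5 -L-> q4 -R-> q3 -L-> q1 -L-> q5 -R-> q1 -R-> q3 -L-> q1 -L-> q5 -R-> q1 -R-> q3 -R-> q3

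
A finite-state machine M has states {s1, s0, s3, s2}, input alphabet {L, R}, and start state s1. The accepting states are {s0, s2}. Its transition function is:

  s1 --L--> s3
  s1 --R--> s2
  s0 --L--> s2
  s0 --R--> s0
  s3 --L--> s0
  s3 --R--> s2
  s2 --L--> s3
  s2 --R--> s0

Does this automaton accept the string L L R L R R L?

Trace: s1 -L-> s3 -L-> s0 -R-> s0 -L-> s2 -R-> s0 -R-> s0 -L-> s2
End state s2 is accepting.

Yes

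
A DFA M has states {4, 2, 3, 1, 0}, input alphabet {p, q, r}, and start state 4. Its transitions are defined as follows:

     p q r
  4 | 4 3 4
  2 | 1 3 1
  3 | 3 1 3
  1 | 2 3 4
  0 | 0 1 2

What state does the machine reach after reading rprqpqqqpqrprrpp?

start at 4
read 'r': 4 → 4
read 'p': 4 → 4
read 'r': 4 → 4
read 'q': 4 → 3
read 'p': 3 → 3
read 'q': 3 → 1
read 'q': 1 → 3
read 'q': 3 → 1
read 'p': 1 → 2
read 'q': 2 → 3
read 'r': 3 → 3
read 'p': 3 → 3
read 'r': 3 → 3
read 'r': 3 → 3
read 'p': 3 → 3
read 'p': 3 → 3

3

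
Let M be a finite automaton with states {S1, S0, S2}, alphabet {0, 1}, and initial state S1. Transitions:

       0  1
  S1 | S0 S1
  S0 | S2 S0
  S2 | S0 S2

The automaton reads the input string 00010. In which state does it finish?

S2

S1 → S0 → S2 → S0 → S0 → S2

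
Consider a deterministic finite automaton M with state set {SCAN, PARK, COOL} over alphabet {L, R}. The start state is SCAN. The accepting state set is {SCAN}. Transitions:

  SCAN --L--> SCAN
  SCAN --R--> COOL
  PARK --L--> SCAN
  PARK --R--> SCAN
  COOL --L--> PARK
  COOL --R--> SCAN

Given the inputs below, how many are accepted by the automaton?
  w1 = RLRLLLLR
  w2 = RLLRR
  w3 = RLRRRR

w1: Trace: SCAN -R-> COOL -L-> PARK -R-> SCAN -L-> SCAN -L-> SCAN -L-> SCAN -L-> SCAN -R-> COOL  → end COOL, rejected
w2: Trace: SCAN -R-> COOL -L-> PARK -L-> SCAN -R-> COOL -R-> SCAN  → end SCAN, accepted
w3: Trace: SCAN -R-> COOL -L-> PARK -R-> SCAN -R-> COOL -R-> SCAN -R-> COOL  → end COOL, rejected

1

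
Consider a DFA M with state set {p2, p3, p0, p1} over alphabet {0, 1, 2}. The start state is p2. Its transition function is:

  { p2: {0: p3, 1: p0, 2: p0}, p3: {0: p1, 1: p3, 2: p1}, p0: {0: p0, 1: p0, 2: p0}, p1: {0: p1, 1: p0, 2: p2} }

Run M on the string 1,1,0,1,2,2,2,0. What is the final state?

Trace: p2 -1-> p0 -1-> p0 -0-> p0 -1-> p0 -2-> p0 -2-> p0 -2-> p0 -0-> p0

p0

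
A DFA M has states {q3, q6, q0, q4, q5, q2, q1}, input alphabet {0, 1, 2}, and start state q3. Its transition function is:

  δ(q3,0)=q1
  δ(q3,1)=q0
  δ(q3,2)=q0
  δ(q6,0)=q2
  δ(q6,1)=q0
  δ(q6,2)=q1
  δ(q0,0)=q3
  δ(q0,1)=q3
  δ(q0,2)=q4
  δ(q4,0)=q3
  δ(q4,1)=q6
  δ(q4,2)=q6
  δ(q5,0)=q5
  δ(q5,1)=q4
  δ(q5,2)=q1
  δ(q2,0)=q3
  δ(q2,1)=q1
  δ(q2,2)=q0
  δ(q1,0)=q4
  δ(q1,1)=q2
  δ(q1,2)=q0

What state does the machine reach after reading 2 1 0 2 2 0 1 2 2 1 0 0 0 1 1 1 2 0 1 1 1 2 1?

q6

Trace: q3 -2-> q0 -1-> q3 -0-> q1 -2-> q0 -2-> q4 -0-> q3 -1-> q0 -2-> q4 -2-> q6 -1-> q0 -0-> q3 -0-> q1 -0-> q4 -1-> q6 -1-> q0 -1-> q3 -2-> q0 -0-> q3 -1-> q0 -1-> q3 -1-> q0 -2-> q4 -1-> q6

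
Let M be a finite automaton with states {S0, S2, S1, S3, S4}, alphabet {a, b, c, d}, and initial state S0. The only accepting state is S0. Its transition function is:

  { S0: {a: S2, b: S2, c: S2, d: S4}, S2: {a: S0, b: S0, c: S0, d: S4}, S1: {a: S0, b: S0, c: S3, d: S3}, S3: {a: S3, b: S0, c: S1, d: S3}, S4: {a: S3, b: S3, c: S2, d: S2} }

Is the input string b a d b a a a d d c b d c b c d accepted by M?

start at S0
read 'b': S0 → S2
read 'a': S2 → S0
read 'd': S0 → S4
read 'b': S4 → S3
read 'a': S3 → S3
read 'a': S3 → S3
read 'a': S3 → S3
read 'd': S3 → S3
read 'd': S3 → S3
read 'c': S3 → S1
read 'b': S1 → S0
read 'd': S0 → S4
read 'c': S4 → S2
read 'b': S2 → S0
read 'c': S0 → S2
read 'd': S2 → S4
End state S4 is not accepting.

No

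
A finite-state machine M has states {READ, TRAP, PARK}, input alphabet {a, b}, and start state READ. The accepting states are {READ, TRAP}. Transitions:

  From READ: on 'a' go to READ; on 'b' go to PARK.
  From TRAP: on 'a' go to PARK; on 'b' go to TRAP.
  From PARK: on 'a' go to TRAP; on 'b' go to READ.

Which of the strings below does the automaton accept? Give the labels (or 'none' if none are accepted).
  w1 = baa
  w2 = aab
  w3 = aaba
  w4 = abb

w3, w4

w1: Trace: READ -b-> PARK -a-> TRAP -a-> PARK  → end PARK, rejected
w2: Trace: READ -a-> READ -a-> READ -b-> PARK  → end PARK, rejected
w3: Trace: READ -a-> READ -a-> READ -b-> PARK -a-> TRAP  → end TRAP, accepted
w4: Trace: READ -a-> READ -b-> PARK -b-> READ  → end READ, accepted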